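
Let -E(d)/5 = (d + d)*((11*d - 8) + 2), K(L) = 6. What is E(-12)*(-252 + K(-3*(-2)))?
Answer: 4073760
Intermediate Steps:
E(d) = -10*d*(-6 + 11*d) (E(d) = -5*(d + d)*((11*d - 8) + 2) = -5*2*d*((-8 + 11*d) + 2) = -5*2*d*(-6 + 11*d) = -10*d*(-6 + 11*d))
E(-12)*(-252 + K(-3*(-2))) = (10*(-12)*(6 - 11*(-12)))*(-252 + 6) = (10*(-12)*(6 + 132))*(-246) = (10*(-12)*138)*(-246) = -16560*(-246) = 4073760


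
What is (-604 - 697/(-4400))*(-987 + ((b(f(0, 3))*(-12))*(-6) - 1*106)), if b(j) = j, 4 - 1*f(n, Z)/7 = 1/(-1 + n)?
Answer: -3791400581/4400 ≈ -8.6168e+5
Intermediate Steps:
f(n, Z) = 28 - 7/(-1 + n)
(-604 - 697/(-4400))*(-987 + ((b(f(0, 3))*(-12))*(-6) - 1*106)) = (-604 - 697/(-4400))*(-987 + (((7*(-5 + 4*0)/(-1 + 0))*(-12))*(-6) - 1*106)) = (-604 - 697*(-1/4400))*(-987 + (((7*(-5 + 0)/(-1))*(-12))*(-6) - 106)) = (-604 + 697/4400)*(-987 + (((7*(-1)*(-5))*(-12))*(-6) - 106)) = -2656903*(-987 + ((35*(-12))*(-6) - 106))/4400 = -2656903*(-987 + (-420*(-6) - 106))/4400 = -2656903*(-987 + (2520 - 106))/4400 = -2656903*(-987 + 2414)/4400 = -2656903/4400*1427 = -3791400581/4400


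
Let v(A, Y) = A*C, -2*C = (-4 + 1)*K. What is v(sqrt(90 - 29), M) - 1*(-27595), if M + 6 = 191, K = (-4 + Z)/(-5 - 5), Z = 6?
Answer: 27595 - 3*sqrt(61)/10 ≈ 27593.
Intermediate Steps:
K = -1/5 (K = (-4 + 6)/(-5 - 5) = 2/(-10) = 2*(-1/10) = -1/5 ≈ -0.20000)
M = 185 (M = -6 + 191 = 185)
C = -3/10 (C = -(-4 + 1)*(-1)/(2*5) = -(-3)*(-1)/(2*5) = -1/2*3/5 = -3/10 ≈ -0.30000)
v(A, Y) = -3*A/10 (v(A, Y) = A*(-3/10) = -3*A/10)
v(sqrt(90 - 29), M) - 1*(-27595) = -3*sqrt(90 - 29)/10 - 1*(-27595) = -3*sqrt(61)/10 + 27595 = 27595 - 3*sqrt(61)/10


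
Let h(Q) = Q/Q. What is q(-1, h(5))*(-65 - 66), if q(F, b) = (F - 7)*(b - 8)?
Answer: -7336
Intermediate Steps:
h(Q) = 1
q(F, b) = (-8 + b)*(-7 + F) (q(F, b) = (-7 + F)*(-8 + b) = (-8 + b)*(-7 + F))
q(-1, h(5))*(-65 - 66) = (56 - 8*(-1) - 7*1 - 1*1)*(-65 - 66) = (56 + 8 - 7 - 1)*(-131) = 56*(-131) = -7336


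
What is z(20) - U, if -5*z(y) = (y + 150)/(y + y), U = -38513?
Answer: 770243/20 ≈ 38512.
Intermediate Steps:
z(y) = -(150 + y)/(10*y) (z(y) = -(y + 150)/(5*(y + y)) = -(150 + y)/(5*(2*y)) = -(150 + y)*1/(2*y)/5 = -(150 + y)/(10*y))
z(20) - U = (⅒)*(-150 - 1*20)/20 - 1*(-38513) = (⅒)*(1/20)*(-150 - 20) + 38513 = (⅒)*(1/20)*(-170) + 38513 = -17/20 + 38513 = 770243/20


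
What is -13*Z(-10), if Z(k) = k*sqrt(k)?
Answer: 130*I*sqrt(10) ≈ 411.1*I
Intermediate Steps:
Z(k) = k**(3/2)
-13*Z(-10) = -(-130)*I*sqrt(10) = 130*I*sqrt(10)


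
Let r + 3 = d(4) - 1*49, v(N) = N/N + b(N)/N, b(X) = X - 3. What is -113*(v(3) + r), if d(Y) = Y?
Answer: 5311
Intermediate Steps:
b(X) = -3 + X
v(N) = 1 + (-3 + N)/N (v(N) = N/N + (-3 + N)/N = 1 + (-3 + N)/N)
r = -48 (r = -3 + (4 - 1*49) = -3 + (4 - 49) = -3 - 45 = -48)
-113*(v(3) + r) = -113*((2 - 3/3) - 48) = -113*((2 - 3*⅓) - 48) = -113*((2 - 1) - 48) = -113*(1 - 48) = -113*(-47) = 5311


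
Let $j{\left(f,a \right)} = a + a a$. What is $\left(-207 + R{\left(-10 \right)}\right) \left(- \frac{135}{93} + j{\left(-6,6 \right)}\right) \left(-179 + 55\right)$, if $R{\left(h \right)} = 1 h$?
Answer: $1091076$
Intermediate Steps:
$j{\left(f,a \right)} = a + a^{2}$
$R{\left(h \right)} = h$
$\left(-207 + R{\left(-10 \right)}\right) \left(- \frac{135}{93} + j{\left(-6,6 \right)}\right) \left(-179 + 55\right) = \left(-207 - 10\right) \left(- \frac{135}{93} + 6 \left(1 + 6\right)\right) \left(-179 + 55\right) = - 217 \left(\left(-135\right) \frac{1}{93} + 6 \cdot 7\right) \left(-124\right) = - 217 \left(- \frac{45}{31} + 42\right) \left(-124\right) = - 217 \cdot \frac{1257}{31} \left(-124\right) = \left(-217\right) \left(-5028\right) = 1091076$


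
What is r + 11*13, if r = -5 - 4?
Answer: 134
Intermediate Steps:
r = -9
r + 11*13 = -9 + 11*13 = -9 + 143 = 134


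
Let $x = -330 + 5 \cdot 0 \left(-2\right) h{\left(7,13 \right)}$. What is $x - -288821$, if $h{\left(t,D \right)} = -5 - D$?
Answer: $288491$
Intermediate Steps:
$x = -330$ ($x = -330 + 5 \cdot 0 \left(-2\right) \left(-5 - 13\right) = -330 + 0 \left(-2\right) \left(-5 - 13\right) = -330 + 0 \left(-18\right) = -330 + 0 = -330$)
$x - -288821 = -330 - -288821 = -330 + 288821 = 288491$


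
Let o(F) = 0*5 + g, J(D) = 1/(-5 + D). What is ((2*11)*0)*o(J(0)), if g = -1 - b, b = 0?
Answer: 0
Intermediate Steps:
g = -1 (g = -1 - 1*0 = -1 + 0 = -1)
o(F) = -1 (o(F) = 0*5 - 1 = 0 - 1 = -1)
((2*11)*0)*o(J(0)) = ((2*11)*0)*(-1) = (22*0)*(-1) = 0*(-1) = 0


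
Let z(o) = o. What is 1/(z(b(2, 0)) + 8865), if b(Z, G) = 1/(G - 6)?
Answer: 6/53189 ≈ 0.00011281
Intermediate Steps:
b(Z, G) = 1/(-6 + G)
1/(z(b(2, 0)) + 8865) = 1/(1/(-6 + 0) + 8865) = 1/(1/(-6) + 8865) = 1/(-1/6 + 8865) = 1/(53189/6) = 6/53189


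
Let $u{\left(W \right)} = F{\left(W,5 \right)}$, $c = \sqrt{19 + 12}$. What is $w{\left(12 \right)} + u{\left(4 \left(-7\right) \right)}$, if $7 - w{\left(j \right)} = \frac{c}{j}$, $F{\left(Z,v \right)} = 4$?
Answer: $11 - \frac{\sqrt{31}}{12} \approx 10.536$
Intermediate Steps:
$c = \sqrt{31} \approx 5.5678$
$u{\left(W \right)} = 4$
$w{\left(j \right)} = 7 - \frac{\sqrt{31}}{j}$
$w{\left(12 \right)} + u{\left(4 \left(-7\right) \right)} = \left(7 - \frac{\sqrt{31}}{12}\right) + 4 = 11 - \frac{\sqrt{31}}{12}$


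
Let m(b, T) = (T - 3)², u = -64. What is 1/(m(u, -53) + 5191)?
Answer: 1/8327 ≈ 0.00012009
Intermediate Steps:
m(b, T) = (-3 + T)²
1/(m(u, -53) + 5191) = 1/((-3 - 53)² + 5191) = 1/((-56)² + 5191) = 1/(3136 + 5191) = 1/8327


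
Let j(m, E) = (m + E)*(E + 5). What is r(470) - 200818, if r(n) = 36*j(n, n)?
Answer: 15873182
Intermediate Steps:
j(m, E) = (5 + E)*(E + m) (j(m, E) = (E + m)*(5 + E) = (5 + E)*(E + m))
r(n) = 72*n² + 360*n (r(n) = 36*(n² + 5*n + 5*n + n*n) = 36*(n² + 5*n + 5*n + n²) = 36*(2*n² + 10*n) = 72*n² + 360*n)
r(470) - 200818 = 72*470*(5 + 470) - 200818 = 72*470*475 - 200818 = 16074000 - 200818 = 15873182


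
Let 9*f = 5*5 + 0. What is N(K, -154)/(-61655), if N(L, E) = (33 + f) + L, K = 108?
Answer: -1294/554895 ≈ -0.0023320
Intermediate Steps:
f = 25/9 (f = (5*5 + 0)/9 = (25 + 0)/9 = (⅑)*25 = 25/9 ≈ 2.7778)
N(L, E) = 322/9 + L (N(L, E) = (33 + 25/9) + L = 322/9 + L)
N(K, -154)/(-61655) = (322/9 + 108)/(-61655) = (1294/9)*(-1/61655) = -1294/554895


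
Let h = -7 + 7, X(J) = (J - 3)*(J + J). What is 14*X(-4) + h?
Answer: 784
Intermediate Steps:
X(J) = 2*J*(-3 + J) (X(J) = (-3 + J)*(2*J) = 2*J*(-3 + J))
h = 0
14*X(-4) + h = 14*(2*(-4)*(-3 - 4)) + 0 = 14*(2*(-4)*(-7)) + 0 = 14*56 + 0 = 784 + 0 = 784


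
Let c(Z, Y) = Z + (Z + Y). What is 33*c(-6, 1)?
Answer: -363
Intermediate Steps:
c(Z, Y) = Y + 2*Z (c(Z, Y) = Z + (Y + Z) = Y + 2*Z)
33*c(-6, 1) = 33*(1 + 2*(-6)) = 33*(1 - 12) = 33*(-11) = -363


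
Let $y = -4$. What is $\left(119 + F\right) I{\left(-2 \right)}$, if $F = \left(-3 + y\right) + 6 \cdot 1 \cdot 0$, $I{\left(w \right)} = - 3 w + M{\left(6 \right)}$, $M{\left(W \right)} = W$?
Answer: $1344$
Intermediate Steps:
$I{\left(w \right)} = 6 - 3 w$ ($I{\left(w \right)} = - 3 w + 6 = 6 - 3 w$)
$F = -7$ ($F = \left(-3 - 4\right) + 6 \cdot 1 \cdot 0 = -7 + 6 \cdot 0 = -7 + 0 = -7$)
$\left(119 + F\right) I{\left(-2 \right)} = \left(119 - 7\right) \left(6 - -6\right) = 112 \left(6 + 6\right) = 112 \cdot 12 = 1344$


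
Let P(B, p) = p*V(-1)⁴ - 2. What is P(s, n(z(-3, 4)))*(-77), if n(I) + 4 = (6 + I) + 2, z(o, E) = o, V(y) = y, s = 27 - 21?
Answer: 77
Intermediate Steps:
s = 6
n(I) = 4 + I (n(I) = -4 + ((6 + I) + 2) = -4 + (8 + I) = 4 + I)
P(B, p) = -2 + p (P(B, p) = p*(-1)⁴ - 2 = p*1 - 2 = p - 2 = -2 + p)
P(s, n(z(-3, 4)))*(-77) = (-2 + (4 - 3))*(-77) = (-2 + 1)*(-77) = -1*(-77) = 77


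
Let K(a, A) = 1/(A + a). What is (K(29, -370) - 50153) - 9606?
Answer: -20377820/341 ≈ -59759.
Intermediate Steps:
(K(29, -370) - 50153) - 9606 = (1/(-370 + 29) - 50153) - 9606 = (1/(-341) - 50153) - 9606 = (-1/341 - 50153) - 9606 = -17102174/341 - 9606 = -20377820/341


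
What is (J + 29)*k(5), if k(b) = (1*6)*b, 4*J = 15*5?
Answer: 2865/2 ≈ 1432.5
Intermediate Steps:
J = 75/4 (J = (15*5)/4 = (1/4)*75 = 75/4 ≈ 18.750)
k(b) = 6*b
(J + 29)*k(5) = (75/4 + 29)*(6*5) = (191/4)*30 = 2865/2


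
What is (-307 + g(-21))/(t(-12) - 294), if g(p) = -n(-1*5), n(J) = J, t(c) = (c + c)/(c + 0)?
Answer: 151/146 ≈ 1.0342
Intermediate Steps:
t(c) = 2 (t(c) = (2*c)/c = 2)
g(p) = 5 (g(p) = -(-1)*5 = -1*(-5) = 5)
(-307 + g(-21))/(t(-12) - 294) = (-307 + 5)/(2 - 294) = -302/(-292) = -302*(-1/292) = 151/146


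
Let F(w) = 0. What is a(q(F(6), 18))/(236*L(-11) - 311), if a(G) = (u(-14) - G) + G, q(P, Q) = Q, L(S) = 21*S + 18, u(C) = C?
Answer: 14/50579 ≈ 0.00027679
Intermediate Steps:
L(S) = 18 + 21*S
a(G) = -14 (a(G) = (-14 - G) + G = -14)
a(q(F(6), 18))/(236*L(-11) - 311) = -14/(236*(18 + 21*(-11)) - 311) = -14/(236*(18 - 231) - 311) = -14/(236*(-213) - 311) = -14/(-50268 - 311) = -14/(-50579) = -14*(-1/50579) = 14/50579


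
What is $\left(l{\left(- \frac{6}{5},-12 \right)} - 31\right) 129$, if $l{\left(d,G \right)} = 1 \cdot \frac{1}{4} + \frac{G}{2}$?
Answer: $- \frac{18963}{4} \approx -4740.8$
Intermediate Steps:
$l{\left(d,G \right)} = \frac{1}{4} + \frac{G}{2}$ ($l{\left(d,G \right)} = 1 \cdot \frac{1}{4} + G \frac{1}{2} = \frac{1}{4} + \frac{G}{2}$)
$\left(l{\left(- \frac{6}{5},-12 \right)} - 31\right) 129 = \left(\left(\frac{1}{4} + \frac{1}{2} \left(-12\right)\right) - 31\right) 129 = \left(\left(\frac{1}{4} - 6\right) + \left(-51 + 20\right)\right) 129 = \left(- \frac{23}{4} - 31\right) 129 = \left(- \frac{147}{4}\right) 129 = - \frac{18963}{4}$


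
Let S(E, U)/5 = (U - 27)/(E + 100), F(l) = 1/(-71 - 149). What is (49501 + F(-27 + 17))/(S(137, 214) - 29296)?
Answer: -2580981903/1527287740 ≈ -1.6899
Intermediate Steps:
F(l) = -1/220 (F(l) = 1/(-220) = -1/220)
S(E, U) = 5*(-27 + U)/(100 + E) (S(E, U) = 5*((U - 27)/(E + 100)) = 5*((-27 + U)/(100 + E)) = 5*(-27 + U)/(100 + E))
(49501 + F(-27 + 17))/(S(137, 214) - 29296) = (49501 - 1/220)/(5*(-27 + 214)/(100 + 137) - 29296) = 10890219/(220*(5*187/237 - 29296)) = 10890219/(220*(5*(1/237)*187 - 29296)) = 10890219/(220*(935/237 - 29296)) = 10890219/(220*(-6942217/237)) = (10890219/220)*(-237/6942217) = -2580981903/1527287740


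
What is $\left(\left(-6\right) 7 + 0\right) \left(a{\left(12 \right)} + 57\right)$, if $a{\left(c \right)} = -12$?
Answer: $-1890$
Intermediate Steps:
$\left(\left(-6\right) 7 + 0\right) \left(a{\left(12 \right)} + 57\right) = \left(\left(-6\right) 7 + 0\right) \left(-12 + 57\right) = \left(-42 + 0\right) 45 = \left(-42\right) 45 = -1890$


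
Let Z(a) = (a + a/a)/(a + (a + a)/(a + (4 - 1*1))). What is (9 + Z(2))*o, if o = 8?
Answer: 564/7 ≈ 80.571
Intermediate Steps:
Z(a) = (1 + a)/(a + 2*a/(3 + a)) (Z(a) = (a + 1)/(a + (2*a)/(a + (4 - 1))) = (1 + a)/(a + (2*a)/(a + 3)) = (1 + a)/(a + (2*a)/(3 + a)) = (1 + a)/(a + 2*a/(3 + a)))
(9 + Z(2))*o = (9 + (3 + 2² + 4*2)/(2*(5 + 2)))*8 = (9 + (½)*(3 + 4 + 8)/7)*8 = (9 + (½)*(⅐)*15)*8 = (9 + 15/14)*8 = (141/14)*8 = 564/7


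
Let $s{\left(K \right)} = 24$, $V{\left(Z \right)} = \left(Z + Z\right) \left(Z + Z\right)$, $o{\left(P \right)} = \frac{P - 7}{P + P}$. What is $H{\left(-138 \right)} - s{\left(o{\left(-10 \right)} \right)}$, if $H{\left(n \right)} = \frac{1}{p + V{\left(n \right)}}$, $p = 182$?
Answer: $- \frac{1832591}{76358} \approx -24.0$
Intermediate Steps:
$o{\left(P \right)} = \frac{-7 + P}{2 P}$
$V{\left(Z \right)} = 4 Z^{2}$ ($V{\left(Z \right)} = 2 Z 2 Z = 4 Z^{2}$)
$H{\left(n \right)} = \frac{1}{182 + 4 n^{2}}$
$H{\left(-138 \right)} - s{\left(o{\left(-10 \right)} \right)} = \frac{1}{2 \left(91 + 2 \left(-138\right)^{2}\right)} - 24 = \frac{1}{2 \left(91 + 2 \cdot 19044\right)} - 24 = \frac{1}{2 \left(91 + 38088\right)} - 24 = \frac{1}{2 \cdot 38179} - 24 = \frac{1}{2} \cdot \frac{1}{38179} - 24 = \frac{1}{76358} - 24 = - \frac{1832591}{76358}$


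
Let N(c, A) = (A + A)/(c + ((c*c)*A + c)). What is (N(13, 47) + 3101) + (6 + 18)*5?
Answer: 25668243/7969 ≈ 3221.0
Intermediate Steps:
N(c, A) = 2*A/(2*c + A*c²) (N(c, A) = (2*A)/(c + (c²*A + c)) = (2*A)/(c + (A*c² + c)) = (2*A)/(c + (c + A*c²)) = (2*A)/(2*c + A*c²) = 2*A/(2*c + A*c²))
(N(13, 47) + 3101) + (6 + 18)*5 = (2*47/(13*(2 + 47*13)) + 3101) + (6 + 18)*5 = (2*47*(1/13)/(2 + 611) + 3101) + 24*5 = (2*47*(1/13)/613 + 3101) + 120 = (2*47*(1/13)*(1/613) + 3101) + 120 = (94/7969 + 3101) + 120 = 24711963/7969 + 120 = 25668243/7969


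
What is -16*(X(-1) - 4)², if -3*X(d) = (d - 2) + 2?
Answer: -1936/9 ≈ -215.11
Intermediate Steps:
X(d) = -d/3 (X(d) = -((d - 2) + 2)/3 = -((-2 + d) + 2)/3 = -d/3)
-16*(X(-1) - 4)² = -16*(-⅓*(-1) - 4)² = -16*(⅓ - 4)² = -16*(-11/3)² = -16*121/9 = -1936/9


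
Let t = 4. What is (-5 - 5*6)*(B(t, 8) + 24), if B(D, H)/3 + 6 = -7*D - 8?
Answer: 3570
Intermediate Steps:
B(D, H) = -42 - 21*D (B(D, H) = -18 + 3*(-7*D - 8) = -18 + 3*(-8 - 7*D) = -18 + (-24 - 21*D) = -42 - 21*D)
(-5 - 5*6)*(B(t, 8) + 24) = (-5 - 5*6)*((-42 - 21*4) + 24) = (-5 - 30)*((-42 - 84) + 24) = -35*(-126 + 24) = -35*(-102) = 3570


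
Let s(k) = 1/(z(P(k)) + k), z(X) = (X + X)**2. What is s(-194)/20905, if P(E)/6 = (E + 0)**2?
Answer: 1/4264023438823150 ≈ 2.3452e-16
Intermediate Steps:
P(E) = 6*E**2 (P(E) = 6*(E + 0)**2 = 6*E**2)
z(X) = 4*X**2 (z(X) = (2*X)**2 = 4*X**2)
s(k) = 1/(k + 144*k**4) (s(k) = 1/(4*(6*k**2)**2 + k) = 1/(4*(36*k**4) + k) = 1/(144*k**4 + k) = 1/(k + 144*k**4))
s(-194)/20905 = 1/(-194 + 144*(-194)**4*20905) = (1/20905)/(-194 + 144*1416468496) = (1/20905)/(-194 + 203971463424) = (1/20905)/203971463230 = (1/203971463230)*(1/20905) = 1/4264023438823150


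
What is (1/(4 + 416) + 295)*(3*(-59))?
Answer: -7310159/140 ≈ -52215.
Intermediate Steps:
(1/(4 + 416) + 295)*(3*(-59)) = (1/420 + 295)*(-177) = (123901/420)*(-177) = -7310159/140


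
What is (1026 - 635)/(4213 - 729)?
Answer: 391/3484 ≈ 0.11223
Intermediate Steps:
(1026 - 635)/(4213 - 729) = 391/3484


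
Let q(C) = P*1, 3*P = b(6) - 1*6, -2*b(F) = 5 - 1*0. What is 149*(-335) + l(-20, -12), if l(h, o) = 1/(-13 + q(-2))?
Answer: -4741931/95 ≈ -49915.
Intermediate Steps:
b(F) = -5/2 (b(F) = -(5 - 1*0)/2 = -(5 + 0)/2 = -1/2*5 = -5/2)
P = -17/6 (P = (-5/2 - 1*6)/3 = (-5/2 - 6)/3 = (1/3)*(-17/2) = -17/6 ≈ -2.8333)
q(C) = -17/6 (q(C) = -17/6*1 = -17/6)
l(h, o) = -6/95 (l(h, o) = 1/(-13 - 17/6) = 1/(-95/6) = -6/95)
149*(-335) + l(-20, -12) = 149*(-335) - 6/95 = -49915 - 6/95 = -4741931/95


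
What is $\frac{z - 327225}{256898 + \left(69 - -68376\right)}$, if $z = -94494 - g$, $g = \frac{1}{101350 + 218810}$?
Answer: $- \frac{135017555041}{104161814880} \approx -1.2962$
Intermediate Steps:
$g = \frac{1}{320160} \approx 3.1234 \cdot 10^{-6}$
$z = - \frac{30253199041}{320160}$ ($z = -94494 - \frac{1}{320160} = - \frac{30253199041}{320160} \approx -94494.0$)
$\frac{z - 327225}{256898 + \left(69 - -68376\right)} = \frac{- \frac{30253199041}{320160} - 327225}{256898 + \left(69 - -68376\right)} = - \frac{135017555041}{320160 \left(256898 + \left(69 + 68376\right)\right)} = - \frac{135017555041}{320160 \left(256898 + 68445\right)} = - \frac{135017555041}{320160 \cdot 325343} = \left(- \frac{135017555041}{320160}\right) \frac{1}{325343} = - \frac{135017555041}{104161814880}$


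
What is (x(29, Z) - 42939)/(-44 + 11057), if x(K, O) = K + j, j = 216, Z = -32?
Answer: -42694/11013 ≈ -3.8767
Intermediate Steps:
x(K, O) = 216 + K (x(K, O) = K + 216 = 216 + K)
(x(29, Z) - 42939)/(-44 + 11057) = ((216 + 29) - 42939)/(-44 + 11057) = (245 - 42939)/11013 = -42694*1/11013 = -42694/11013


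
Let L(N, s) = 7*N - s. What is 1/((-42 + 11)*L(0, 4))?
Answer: 1/124 ≈ 0.0080645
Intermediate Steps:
L(N, s) = -s + 7*N
1/((-42 + 11)*L(0, 4)) = 1/((-42 + 11)*(-1*4 + 7*0)) = 1/(-31*(-4 + 0)) = 1/(-31*(-4)) = 1/124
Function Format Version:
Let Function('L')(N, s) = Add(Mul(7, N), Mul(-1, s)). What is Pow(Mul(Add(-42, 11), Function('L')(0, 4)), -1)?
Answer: Rational(1, 124) ≈ 0.0080645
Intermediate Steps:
Function('L')(N, s) = Add(Mul(-1, s), Mul(7, N))
Pow(Mul(Add(-42, 11), Function('L')(0, 4)), -1) = Pow(Mul(Add(-42, 11), Add(Mul(-1, 4), Mul(7, 0))), -1) = Pow(Mul(-31, Add(-4, 0)), -1) = Pow(Mul(-31, -4), -1) = Pow(124, -1) = Rational(1, 124)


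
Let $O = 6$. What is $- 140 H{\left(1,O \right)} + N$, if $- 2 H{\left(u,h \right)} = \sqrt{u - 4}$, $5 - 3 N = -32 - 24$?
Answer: $\frac{61}{3} + 70 i \sqrt{3} \approx 20.333 + 121.24 i$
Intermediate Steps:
$N = \frac{61}{3}$ ($N = \frac{5}{3} - \frac{-32 - 24}{3} = \frac{5}{3} - - \frac{56}{3} = \frac{5}{3} + \frac{56}{3} = \frac{61}{3} \approx 20.333$)
$H{\left(u,h \right)} = - \frac{\sqrt{-4 + u}}{2}$ ($H{\left(u,h \right)} = - \frac{\sqrt{u - 4}}{2} = - \frac{\sqrt{-4 + u}}{2}$)
$- 140 H{\left(1,O \right)} + N = - 140 \left(- \frac{\sqrt{-4 + 1}}{2}\right) + \frac{61}{3} = - 140 \left(- \frac{\sqrt{-3}}{2}\right) + \frac{61}{3} = - 140 \left(- \frac{i \sqrt{3}}{2}\right) + \frac{61}{3} = 70 i \sqrt{3} + \frac{61}{3} = \frac{61}{3} + 70 i \sqrt{3}$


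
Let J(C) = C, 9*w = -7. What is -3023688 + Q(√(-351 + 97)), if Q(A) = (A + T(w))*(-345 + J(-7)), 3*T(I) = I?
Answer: -81637112/27 - 352*I*√254 ≈ -3.0236e+6 - 5610.0*I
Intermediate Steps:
w = -7/9 (w = (⅑)*(-7) = -7/9 ≈ -0.77778)
T(I) = I/3
Q(A) = 2464/27 - 352*A (Q(A) = (A + (⅓)*(-7/9))*(-345 - 7) = (A - 7/27)*(-352) = (-7/27 + A)*(-352) = 2464/27 - 352*A)
-3023688 + Q(√(-351 + 97)) = -3023688 + (2464/27 - 352*√(-351 + 97)) = -3023688 + (2464/27 - 352*I*√254) = -81637112/27 - 352*I*√254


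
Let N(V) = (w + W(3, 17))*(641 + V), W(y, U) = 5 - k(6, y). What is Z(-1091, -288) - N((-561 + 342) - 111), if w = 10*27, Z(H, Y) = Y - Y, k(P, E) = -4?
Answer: -86769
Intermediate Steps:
Z(H, Y) = 0
w = 270
W(y, U) = 9 (W(y, U) = 5 - 1*(-4) = 5 + 4 = 9)
N(V) = 178839 + 279*V (N(V) = (270 + 9)*(641 + V) = 279*(641 + V) = 178839 + 279*V)
Z(-1091, -288) - N((-561 + 342) - 111) = 0 - (178839 + 279*((-561 + 342) - 111)) = 0 - (178839 + 279*(-219 - 111)) = 0 - (178839 + 279*(-330)) = 0 - (178839 - 92070) = 0 - 1*86769 = 0 - 86769 = -86769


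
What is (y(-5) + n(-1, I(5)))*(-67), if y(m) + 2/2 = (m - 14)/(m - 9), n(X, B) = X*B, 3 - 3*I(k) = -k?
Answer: 6499/42 ≈ 154.74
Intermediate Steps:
I(k) = 1 + k/3 (I(k) = 1 - (-1)*k/3 = 1 + k/3)
n(X, B) = B*X
y(m) = -1 + (-14 + m)/(-9 + m) (y(m) = -1 + (m - 14)/(m - 9) = -1 + (-14 + m)/(-9 + m))
(y(-5) + n(-1, I(5)))*(-67) = (-5/(-9 - 5) + (1 + (⅓)*5)*(-1))*(-67) = (-5/(-14) + (1 + 5/3)*(-1))*(-67) = (-5*(-1/14) + (8/3)*(-1))*(-67) = (5/14 - 8/3)*(-67) = -97/42*(-67) = 6499/42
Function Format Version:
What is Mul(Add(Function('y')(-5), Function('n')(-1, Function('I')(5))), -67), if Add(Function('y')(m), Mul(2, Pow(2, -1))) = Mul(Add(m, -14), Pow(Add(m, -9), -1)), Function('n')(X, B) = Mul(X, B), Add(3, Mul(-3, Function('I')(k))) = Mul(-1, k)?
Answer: Rational(6499, 42) ≈ 154.74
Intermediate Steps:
Function('I')(k) = Add(1, Mul(Rational(1, 3), k)) (Function('I')(k) = Add(1, Mul(Rational(-1, 3), Mul(-1, k))) = Add(1, Mul(Rational(1, 3), k)))
Function('n')(X, B) = Mul(B, X)
Function('y')(m) = Add(-1, Mul(Pow(Add(-9, m), -1), Add(-14, m))) (Function('y')(m) = Add(-1, Mul(Add(m, -14), Pow(Add(m, -9), -1))) = Add(-1, Mul(Add(-14, m), Pow(Add(-9, m), -1))) = Add(-1, Mul(Pow(Add(-9, m), -1), Add(-14, m))))
Mul(Add(Function('y')(-5), Function('n')(-1, Function('I')(5))), -67) = Mul(Add(Mul(-5, Pow(Add(-9, -5), -1)), Mul(Add(1, Mul(Rational(1, 3), 5)), -1)), -67) = Mul(Add(Mul(-5, Pow(-14, -1)), Mul(Add(1, Rational(5, 3)), -1)), -67) = Mul(Add(Mul(-5, Rational(-1, 14)), Mul(Rational(8, 3), -1)), -67) = Mul(Add(Rational(5, 14), Rational(-8, 3)), -67) = Mul(Rational(-97, 42), -67) = Rational(6499, 42)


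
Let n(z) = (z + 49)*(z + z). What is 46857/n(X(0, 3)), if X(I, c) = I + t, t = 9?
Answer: 15619/348 ≈ 44.882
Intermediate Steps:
X(I, c) = 9 + I (X(I, c) = I + 9 = 9 + I)
n(z) = 2*z*(49 + z) (n(z) = (49 + z)*(2*z) = 2*z*(49 + z))
46857/n(X(0, 3)) = 46857/((2*(9 + 0)*(49 + (9 + 0)))) = 46857/((2*9*(49 + 9))) = 46857/((2*9*58)) = 46857/1044 = 46857*(1/1044) = 15619/348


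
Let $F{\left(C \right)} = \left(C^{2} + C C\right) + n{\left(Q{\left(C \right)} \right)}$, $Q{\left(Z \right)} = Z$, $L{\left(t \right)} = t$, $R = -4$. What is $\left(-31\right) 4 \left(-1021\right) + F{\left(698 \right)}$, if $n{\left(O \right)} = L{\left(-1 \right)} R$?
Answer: $1101016$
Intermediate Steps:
$n{\left(O \right)} = 4$ ($n{\left(O \right)} = \left(-1\right) \left(-4\right) = 4$)
$F{\left(C \right)} = 4 + 2 C^{2}$ ($F{\left(C \right)} = \left(C^{2} + C C\right) + 4 = \left(C^{2} + C^{2}\right) + 4 = 2 C^{2} + 4 = 4 + 2 C^{2}$)
$\left(-31\right) 4 \left(-1021\right) + F{\left(698 \right)} = \left(-31\right) 4 \left(-1021\right) + \left(4 + 2 \cdot 698^{2}\right) = \left(-124\right) \left(-1021\right) + \left(4 + 2 \cdot 487204\right) = 126604 + \left(4 + 974408\right) = 126604 + 974412 = 1101016$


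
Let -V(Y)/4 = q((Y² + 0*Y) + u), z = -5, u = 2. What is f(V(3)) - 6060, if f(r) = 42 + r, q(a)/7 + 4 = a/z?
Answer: -29222/5 ≈ -5844.4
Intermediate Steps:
q(a) = -28 - 7*a/5 (q(a) = -28 + 7*(a/(-5)) = -28 + 7*(a*(-⅕)) = -28 + 7*(-a/5) = -28 - 7*a/5)
V(Y) = 616/5 + 28*Y²/5 (V(Y) = -4*(-28 - 7*((Y² + 0*Y) + 2)/5) = -4*(-28 - 7*((Y² + 0) + 2)/5) = -4*(-28 - 7*(Y² + 2)/5) = -4*(-28 - 7*(2 + Y²)/5) = -4*(-28 + (-14/5 - 7*Y²/5)) = -4*(-154/5 - 7*Y²/5) = 616/5 + 28*Y²/5)
f(V(3)) - 6060 = (42 + (616/5 + (28/5)*3²)) - 6060 = (42 + (616/5 + (28/5)*9)) - 6060 = (42 + (616/5 + 252/5)) - 6060 = (42 + 868/5) - 6060 = 1078/5 - 6060 = -29222/5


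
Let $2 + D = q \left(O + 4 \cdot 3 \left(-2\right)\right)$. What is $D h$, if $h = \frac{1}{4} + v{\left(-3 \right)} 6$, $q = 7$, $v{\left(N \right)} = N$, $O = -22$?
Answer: $5751$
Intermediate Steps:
$D = -324$ ($D = -2 + 7 \left(-22 + 4 \cdot 3 \left(-2\right)\right) = -2 + 7 \left(-22 + 12 \left(-2\right)\right) = -2 + 7 \left(-22 - 24\right) = -2 + 7 \left(-46\right) = -2 - 322 = -324$)
$h = - \frac{71}{4}$ ($h = \frac{1}{4} - 18 = - \frac{71}{4} \approx -17.75$)
$D h = \left(-324\right) \left(- \frac{71}{4}\right) = 5751$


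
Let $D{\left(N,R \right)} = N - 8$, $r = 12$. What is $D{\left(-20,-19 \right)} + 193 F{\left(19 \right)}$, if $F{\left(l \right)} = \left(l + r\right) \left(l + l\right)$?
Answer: $227326$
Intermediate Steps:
$F{\left(l \right)} = 2 l \left(12 + l\right)$ ($F{\left(l \right)} = \left(l + 12\right) \left(l + l\right) = \left(12 + l\right) 2 l = 2 l \left(12 + l\right)$)
$D{\left(N,R \right)} = -8 + N$
$D{\left(-20,-19 \right)} + 193 F{\left(19 \right)} = \left(-8 - 20\right) + 193 \cdot 2 \cdot 19 \left(12 + 19\right) = -28 + 193 \cdot 2 \cdot 19 \cdot 31 = -28 + 193 \cdot 1178 = -28 + 227354 = 227326$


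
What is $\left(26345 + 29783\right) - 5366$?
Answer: $50762$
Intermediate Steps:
$\left(26345 + 29783\right) - 5366 = 56128 - 5366 = 50762$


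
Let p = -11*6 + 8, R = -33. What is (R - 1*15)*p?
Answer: 2784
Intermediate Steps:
p = -58 (p = -66 + 8 = -58)
(R - 1*15)*p = (-33 - 1*15)*(-58) = (-33 - 15)*(-58) = -48*(-58) = 2784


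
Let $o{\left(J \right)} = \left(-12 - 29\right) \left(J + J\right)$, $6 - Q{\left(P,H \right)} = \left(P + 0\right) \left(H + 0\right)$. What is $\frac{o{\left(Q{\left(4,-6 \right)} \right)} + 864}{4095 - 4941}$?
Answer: $\frac{266}{141} \approx 1.8865$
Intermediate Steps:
$Q{\left(P,H \right)} = 6 - H P$ ($Q{\left(P,H \right)} = 6 - \left(P + 0\right) \left(H + 0\right) = 6 - P H = 6 - H P$)
$o{\left(J \right)} = - 82 J$ ($o{\left(J \right)} = - 41 \cdot 2 J = - 82 J$)
$\frac{o{\left(Q{\left(4,-6 \right)} \right)} + 864}{4095 - 4941} = \frac{- 82 \left(6 - \left(-6\right) 4\right) + 864}{4095 - 4941} = \frac{- 82 \left(6 + 24\right) + 864}{-846} = \left(\left(-82\right) 30 + 864\right) \left(- \frac{1}{846}\right) = \left(-2460 + 864\right) \left(- \frac{1}{846}\right) = \left(-1596\right) \left(- \frac{1}{846}\right) = \frac{266}{141}$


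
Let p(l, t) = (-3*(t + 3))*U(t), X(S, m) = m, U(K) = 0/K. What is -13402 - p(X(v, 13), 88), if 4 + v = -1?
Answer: -13402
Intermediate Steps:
v = -5 (v = -4 - 1 = -5)
U(K) = 0
p(l, t) = 0 (p(l, t) = -3*(t + 3)*0 = -3*(3 + t)*0 = (-9 - 3*t)*0 = 0)
-13402 - p(X(v, 13), 88) = -13402 - 1*0 = -13402 + 0 = -13402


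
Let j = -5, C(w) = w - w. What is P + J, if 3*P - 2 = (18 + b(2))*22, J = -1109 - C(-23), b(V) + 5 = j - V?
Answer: -3193/3 ≈ -1064.3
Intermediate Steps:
C(w) = 0
b(V) = -10 - V (b(V) = -5 + (-5 - V) = -10 - V)
J = -1109 (J = -1109 - 1*0 = -1109 + 0 = -1109)
P = 134/3 (P = ⅔ + ((18 + (-10 - 1*2))*22)/3 = ⅔ + ((18 + (-10 - 2))*22)/3 = ⅔ + ((18 - 12)*22)/3 = ⅔ + (6*22)/3 = ⅔ + (⅓)*132 = ⅔ + 44 = 134/3 ≈ 44.667)
P + J = 134/3 - 1109 = -3193/3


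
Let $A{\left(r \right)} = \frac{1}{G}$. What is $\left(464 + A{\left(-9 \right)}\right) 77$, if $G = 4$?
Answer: $\frac{142989}{4} \approx 35747.0$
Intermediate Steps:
$A{\left(r \right)} = \frac{1}{4}$
$\left(464 + A{\left(-9 \right)}\right) 77 = \left(464 + \frac{1}{4}\right) 77 = \frac{1857}{4} \cdot 77 = \frac{142989}{4}$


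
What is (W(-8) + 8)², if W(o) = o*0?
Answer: 64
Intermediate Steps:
W(o) = 0
(W(-8) + 8)² = (0 + 8)² = 8² = 64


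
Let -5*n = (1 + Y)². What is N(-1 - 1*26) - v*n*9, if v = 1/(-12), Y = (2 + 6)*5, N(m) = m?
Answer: -5583/20 ≈ -279.15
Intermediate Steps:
Y = 40 (Y = 8*5 = 40)
v = -1/12 ≈ -0.083333
n = -1681/5 (n = -(1 + 40)²/5 = -⅕*41² = -⅕*1681 = -1681/5 ≈ -336.20)
N(-1 - 1*26) - v*n*9 = (-1 - 1*26) - (-1/12*(-1681/5))*9 = (-1 - 26) - 1681*9/60 = -27 - 1*5043/20 = -27 - 5043/20 = -5583/20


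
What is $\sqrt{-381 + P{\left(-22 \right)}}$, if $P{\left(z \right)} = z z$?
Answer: $\sqrt{103} \approx 10.149$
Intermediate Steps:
$P{\left(z \right)} = z^{2}$
$\sqrt{-381 + P{\left(-22 \right)}} = \sqrt{-381 + \left(-22\right)^{2}} = \sqrt{-381 + 484} = \sqrt{103}$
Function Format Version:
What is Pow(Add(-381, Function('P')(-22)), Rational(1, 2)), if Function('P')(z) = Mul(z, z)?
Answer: Pow(103, Rational(1, 2)) ≈ 10.149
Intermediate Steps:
Function('P')(z) = Pow(z, 2)
Pow(Add(-381, Function('P')(-22)), Rational(1, 2)) = Pow(Add(-381, Pow(-22, 2)), Rational(1, 2)) = Pow(Add(-381, 484), Rational(1, 2)) = Pow(103, Rational(1, 2))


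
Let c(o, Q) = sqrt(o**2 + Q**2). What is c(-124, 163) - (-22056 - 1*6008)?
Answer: 28064 + sqrt(41945) ≈ 28269.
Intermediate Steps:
c(o, Q) = sqrt(Q**2 + o**2)
c(-124, 163) - (-22056 - 1*6008) = sqrt(163**2 + (-124)**2) - (-22056 - 1*6008) = sqrt(26569 + 15376) - (-22056 - 6008) = sqrt(41945) - 1*(-28064) = sqrt(41945) + 28064 = 28064 + sqrt(41945)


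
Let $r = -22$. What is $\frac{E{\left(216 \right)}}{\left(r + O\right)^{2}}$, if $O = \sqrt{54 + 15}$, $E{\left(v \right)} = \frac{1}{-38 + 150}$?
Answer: $\frac{1}{112 \left(22 - \sqrt{69}\right)^{2}} \approx 4.7617 \cdot 10^{-5}$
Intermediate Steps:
$E{\left(v \right)} = \frac{1}{112}$
$O = \sqrt{69} \approx 8.3066$
$\frac{E{\left(216 \right)}}{\left(r + O\right)^{2}} = \frac{1}{112 \left(-22 + \sqrt{69}\right)^{2}}$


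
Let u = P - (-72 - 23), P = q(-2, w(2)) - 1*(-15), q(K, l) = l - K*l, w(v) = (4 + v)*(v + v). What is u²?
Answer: 33124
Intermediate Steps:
w(v) = 2*v*(4 + v) (w(v) = (4 + v)*(2*v) = 2*v*(4 + v))
q(K, l) = l - K*l
P = 87 (P = (2*2*(4 + 2))*(1 - 1*(-2)) - 1*(-15) = (2*2*6)*(1 + 2) + 15 = 24*3 + 15 = 72 + 15 = 87)
u = 182 (u = 87 - (-72 - 23) = 87 - 1*(-95) = 87 + 95 = 182)
u² = 182² = 33124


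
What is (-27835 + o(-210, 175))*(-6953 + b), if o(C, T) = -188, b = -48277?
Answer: 1547710290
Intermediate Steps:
(-27835 + o(-210, 175))*(-6953 + b) = (-27835 - 188)*(-6953 - 48277) = -28023*(-55230) = 1547710290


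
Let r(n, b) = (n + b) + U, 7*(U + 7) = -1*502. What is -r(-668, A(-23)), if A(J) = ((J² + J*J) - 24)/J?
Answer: 127459/161 ≈ 791.67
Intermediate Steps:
U = -551/7 (U = -7 + (-1*502)/7 = -7 + (⅐)*(-502) = -7 - 502/7 = -551/7 ≈ -78.714)
A(J) = (-24 + 2*J²)/J (A(J) = ((J² + J²) - 24)/J = (2*J² - 24)/J = (-24 + 2*J²)/J)
r(n, b) = -551/7 + b + n (r(n, b) = (n + b) - 551/7 = (b + n) - 551/7 = -551/7 + b + n)
-r(-668, A(-23)) = -(-551/7 + (-24/(-23) + 2*(-23)) - 668) = -(-551/7 + (-24*(-1/23) - 46) - 668) = -(-551/7 + (24/23 - 46) - 668) = -(-551/7 - 1034/23 - 668) = -1*(-127459/161) = 127459/161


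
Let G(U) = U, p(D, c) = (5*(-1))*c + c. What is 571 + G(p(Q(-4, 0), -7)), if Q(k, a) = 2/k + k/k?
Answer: 599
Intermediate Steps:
Q(k, a) = 1 + 2/k (Q(k, a) = 2/k + 1 = 1 + 2/k)
p(D, c) = -4*c (p(D, c) = -5*c + c = -4*c)
571 + G(p(Q(-4, 0), -7)) = 571 - 4*(-7) = 571 + 28 = 599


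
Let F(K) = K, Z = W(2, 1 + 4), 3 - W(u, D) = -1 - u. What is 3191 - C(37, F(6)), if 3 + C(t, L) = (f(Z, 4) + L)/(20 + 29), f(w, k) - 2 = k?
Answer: 156494/49 ≈ 3193.8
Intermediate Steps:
W(u, D) = 4 + u (W(u, D) = 3 - (-1 - u) = 3 + (1 + u) = 4 + u)
Z = 6 (Z = 4 + 2 = 6)
f(w, k) = 2 + k
C(t, L) = -141/49 + L/49 (C(t, L) = -3 + ((2 + 4) + L)/(20 + 29) = -3 + (6 + L)/49 = -3 + (6 + L)*(1/49) = -3 + (6/49 + L/49) = -141/49 + L/49)
3191 - C(37, F(6)) = 3191 - (-141/49 + (1/49)*6) = 3191 - (-141/49 + 6/49) = 3191 - 1*(-135/49) = 3191 + 135/49 = 156494/49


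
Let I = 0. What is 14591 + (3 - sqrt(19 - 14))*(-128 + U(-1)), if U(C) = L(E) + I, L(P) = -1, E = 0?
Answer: 14204 + 129*sqrt(5) ≈ 14492.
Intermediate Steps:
U(C) = -1 (U(C) = -1 + 0 = -1)
14591 + (3 - sqrt(19 - 14))*(-128 + U(-1)) = 14591 + (3 - sqrt(19 - 14))*(-128 - 1) = 14591 + (3 - sqrt(5))*(-129) = 14591 + (-387 + 129*sqrt(5)) = 14204 + 129*sqrt(5)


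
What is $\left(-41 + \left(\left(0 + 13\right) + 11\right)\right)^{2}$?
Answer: $289$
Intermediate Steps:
$\left(-41 + \left(\left(0 + 13\right) + 11\right)\right)^{2} = \left(-41 + \left(13 + 11\right)\right)^{2} = \left(-41 + 24\right)^{2} = \left(-17\right)^{2} = 289$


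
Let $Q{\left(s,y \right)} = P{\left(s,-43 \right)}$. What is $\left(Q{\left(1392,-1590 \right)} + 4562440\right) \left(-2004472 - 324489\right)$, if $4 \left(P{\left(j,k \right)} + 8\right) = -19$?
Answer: $- \frac{42502860522349}{4} \approx -1.0626 \cdot 10^{13}$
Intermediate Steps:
$P{\left(j,k \right)} = - \frac{51}{4}$ ($P{\left(j,k \right)} = -8 + \frac{1}{4} \left(-19\right) = -8 - \frac{19}{4} = - \frac{51}{4}$)
$Q{\left(s,y \right)} = - \frac{51}{4}$
$\left(Q{\left(1392,-1590 \right)} + 4562440\right) \left(-2004472 - 324489\right) = \left(- \frac{51}{4} + 4562440\right) \left(-2004472 - 324489\right) = \frac{18249709}{4} \left(-2328961\right) = - \frac{42502860522349}{4}$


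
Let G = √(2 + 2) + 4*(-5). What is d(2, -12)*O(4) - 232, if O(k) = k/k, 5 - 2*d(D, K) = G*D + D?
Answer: -425/2 ≈ -212.50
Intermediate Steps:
G = -18 (G = √4 - 20 = 2 - 20 = -18)
d(D, K) = 5/2 + 17*D/2 (d(D, K) = 5/2 - (-18*D + D)/2 = 5/2 - (-17)*D/2 = 5/2 + 17*D/2)
O(k) = 1
d(2, -12)*O(4) - 232 = (5/2 + (17/2)*2)*1 - 232 = (5/2 + 17)*1 - 232 = (39/2)*1 - 232 = 39/2 - 232 = -425/2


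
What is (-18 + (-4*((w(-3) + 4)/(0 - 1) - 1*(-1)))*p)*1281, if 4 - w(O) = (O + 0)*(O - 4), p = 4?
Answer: -310002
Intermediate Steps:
w(O) = 4 - O*(-4 + O) (w(O) = 4 - (O + 0)*(O - 4) = 4 - O*(-4 + O))
(-18 + (-4*((w(-3) + 4)/(0 - 1) - 1*(-1)))*p)*1281 = (-18 - 4*(((4 - 1*(-3)² + 4*(-3)) + 4)/(0 - 1) - 1*(-1))*4)*1281 = (-18 - 4*(((4 - 1*9 - 12) + 4)/(-1) + 1)*4)*1281 = (-18 - 4*(((4 - 9 - 12) + 4)*(-1) + 1)*4)*1281 = (-18 - 4*((-17 + 4)*(-1) + 1)*4)*1281 = (-18 - 4*(-13*(-1) + 1)*4)*1281 = (-18 - 4*(13 + 1)*4)*1281 = (-18 - 4*14*4)*1281 = (-18 - 56*4)*1281 = (-18 - 224)*1281 = -242*1281 = -310002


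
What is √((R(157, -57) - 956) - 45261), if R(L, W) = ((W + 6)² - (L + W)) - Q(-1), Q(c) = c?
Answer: I*√43715 ≈ 209.08*I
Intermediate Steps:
R(L, W) = 1 + (6 + W)² - L - W (R(L, W) = ((W + 6)² - (L + W)) - 1*(-1) = ((6 + W)² + (-L - W)) + 1 = ((6 + W)² - L - W) + 1 = 1 + (6 + W)² - L - W)
√((R(157, -57) - 956) - 45261) = √(((1 + (6 - 57)² - 1*157 - 1*(-57)) - 956) - 45261) = √(((1 + (-51)² - 157 + 57) - 956) - 45261) = √(((1 + 2601 - 157 + 57) - 956) - 45261) = √((2502 - 956) - 45261) = √(1546 - 45261) = √(-43715) = I*√43715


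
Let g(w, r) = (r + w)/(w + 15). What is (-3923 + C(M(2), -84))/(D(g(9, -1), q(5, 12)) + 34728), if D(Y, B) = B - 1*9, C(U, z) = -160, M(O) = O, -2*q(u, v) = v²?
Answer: -1361/11549 ≈ -0.11785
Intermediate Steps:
q(u, v) = -v²/2
g(w, r) = (r + w)/(15 + w)
D(Y, B) = -9 + B (D(Y, B) = B - 9 = -9 + B)
(-3923 + C(M(2), -84))/(D(g(9, -1), q(5, 12)) + 34728) = (-3923 - 160)/((-9 - ½*12²) + 34728) = -4083/((-9 - ½*144) + 34728) = -4083/((-9 - 72) + 34728) = -4083/(-81 + 34728) = -4083/34647 = -4083*1/34647 = -1361/11549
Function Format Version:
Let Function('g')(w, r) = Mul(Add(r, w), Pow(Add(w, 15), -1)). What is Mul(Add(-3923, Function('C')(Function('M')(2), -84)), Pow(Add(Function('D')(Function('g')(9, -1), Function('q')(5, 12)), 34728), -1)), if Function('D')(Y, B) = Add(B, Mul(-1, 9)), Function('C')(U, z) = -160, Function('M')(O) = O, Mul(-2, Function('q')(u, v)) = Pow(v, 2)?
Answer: Rational(-1361, 11549) ≈ -0.11785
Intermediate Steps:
Function('q')(u, v) = Mul(Rational(-1, 2), Pow(v, 2))
Function('g')(w, r) = Mul(Pow(Add(15, w), -1), Add(r, w)) (Function('g')(w, r) = Mul(Add(r, w), Pow(Add(15, w), -1)) = Mul(Pow(Add(15, w), -1), Add(r, w)))
Function('D')(Y, B) = Add(-9, B) (Function('D')(Y, B) = Add(B, -9) = Add(-9, B))
Mul(Add(-3923, Function('C')(Function('M')(2), -84)), Pow(Add(Function('D')(Function('g')(9, -1), Function('q')(5, 12)), 34728), -1)) = Mul(Add(-3923, -160), Pow(Add(Add(-9, Mul(Rational(-1, 2), Pow(12, 2))), 34728), -1)) = Mul(-4083, Pow(Add(Add(-9, Mul(Rational(-1, 2), 144)), 34728), -1)) = Mul(-4083, Pow(Add(Add(-9, -72), 34728), -1)) = Mul(-4083, Pow(Add(-81, 34728), -1)) = Mul(-4083, Pow(34647, -1)) = Mul(-4083, Rational(1, 34647)) = Rational(-1361, 11549)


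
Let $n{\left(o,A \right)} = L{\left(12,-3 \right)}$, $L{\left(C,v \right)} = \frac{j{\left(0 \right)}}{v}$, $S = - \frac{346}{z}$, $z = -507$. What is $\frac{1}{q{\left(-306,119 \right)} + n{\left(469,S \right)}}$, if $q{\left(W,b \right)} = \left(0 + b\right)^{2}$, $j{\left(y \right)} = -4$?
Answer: $\frac{3}{42487} \approx 7.061 \cdot 10^{-5}$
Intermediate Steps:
$S = \frac{346}{507}$ ($S = - \frac{346}{-507} = \left(-346\right) \left(- \frac{1}{507}\right) = \frac{346}{507} \approx 0.68245$)
$L{\left(C,v \right)} = - \frac{4}{v}$
$n{\left(o,A \right)} = \frac{4}{3}$ ($n{\left(o,A \right)} = - \frac{4}{-3} = \left(-4\right) \left(- \frac{1}{3}\right) = \frac{4}{3}$)
$q{\left(W,b \right)} = b^{2}$
$\frac{1}{q{\left(-306,119 \right)} + n{\left(469,S \right)}} = \frac{1}{119^{2} + \frac{4}{3}} = \frac{1}{14161 + \frac{4}{3}} = \frac{1}{\frac{42487}{3}} = \frac{3}{42487}$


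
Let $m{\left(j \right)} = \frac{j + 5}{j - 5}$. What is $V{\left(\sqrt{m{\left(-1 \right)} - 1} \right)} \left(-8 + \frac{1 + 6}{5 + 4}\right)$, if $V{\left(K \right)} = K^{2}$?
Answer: $\frac{325}{27} \approx 12.037$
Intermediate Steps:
$m{\left(j \right)} = \frac{5 + j}{-5 + j}$
$V{\left(\sqrt{m{\left(-1 \right)} - 1} \right)} \left(-8 + \frac{1 + 6}{5 + 4}\right) = \left(\sqrt{\frac{5 - 1}{-5 - 1} - 1}\right)^{2} \left(-8 + \frac{1 + 6}{5 + 4}\right) = \left(\sqrt{\frac{1}{-6} \cdot 4 - 1}\right)^{2} \left(-8 + \frac{7}{9}\right) = \left(\sqrt{\left(- \frac{1}{6}\right) 4 - 1}\right)^{2} \left(-8 + 7 \cdot \frac{1}{9}\right) = \left(\sqrt{- \frac{2}{3} - 1}\right)^{2} \left(-8 + \frac{7}{9}\right) = \left(\sqrt{- \frac{5}{3}}\right)^{2} \left(- \frac{65}{9}\right) = \left(\frac{i \sqrt{15}}{3}\right)^{2} \left(- \frac{65}{9}\right) = \left(- \frac{5}{3}\right) \left(- \frac{65}{9}\right) = \frac{325}{27}$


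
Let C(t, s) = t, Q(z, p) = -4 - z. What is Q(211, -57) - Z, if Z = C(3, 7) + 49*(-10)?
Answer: 272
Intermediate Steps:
Z = -487 (Z = 3 + 49*(-10) = 3 - 490 = -487)
Q(211, -57) - Z = (-4 - 1*211) - 1*(-487) = (-4 - 211) + 487 = -215 + 487 = 272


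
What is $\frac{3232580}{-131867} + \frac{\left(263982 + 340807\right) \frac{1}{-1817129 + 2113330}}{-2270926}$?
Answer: $- \frac{2174396801543176143}{88700410357199242} \approx -24.514$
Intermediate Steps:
$\frac{3232580}{-131867} + \frac{\left(263982 + 340807\right) \frac{1}{-1817129 + 2113330}}{-2270926} = 3232580 \left(- \frac{1}{131867}\right) + \frac{604789}{296201} \left(- \frac{1}{2270926}\right) = - \frac{3232580}{131867} + 604789 \cdot \frac{1}{296201} \left(- \frac{1}{2270926}\right) = - \frac{3232580}{131867} + \frac{604789}{296201} \left(- \frac{1}{2270926}\right) = - \frac{3232580}{131867} - \frac{604789}{672650552126} = - \frac{2174396801543176143}{88700410357199242}$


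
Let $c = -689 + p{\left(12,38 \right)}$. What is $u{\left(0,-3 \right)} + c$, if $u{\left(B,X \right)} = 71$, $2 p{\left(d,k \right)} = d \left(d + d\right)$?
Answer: $-474$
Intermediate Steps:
$p{\left(d,k \right)} = d^{2}$ ($p{\left(d,k \right)} = \frac{d \left(d + d\right)}{2} = \frac{d 2 d}{2} = \frac{2 d^{2}}{2} = d^{2}$)
$c = -545$ ($c = -689 + 12^{2} = -689 + 144 = -545$)
$u{\left(0,-3 \right)} + c = 71 - 545 = -474$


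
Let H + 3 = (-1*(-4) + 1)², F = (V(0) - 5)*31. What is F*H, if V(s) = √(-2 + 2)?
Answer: -3410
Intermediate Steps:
V(s) = 0 (V(s) = √0 = 0)
F = -155 (F = (0 - 5)*31 = -5*31 = -155)
H = 22 (H = -3 + (-1*(-4) + 1)² = -3 + (4 + 1)² = -3 + 5² = -3 + 25 = 22)
F*H = -155*22 = -3410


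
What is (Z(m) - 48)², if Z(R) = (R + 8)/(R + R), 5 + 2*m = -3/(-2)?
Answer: 485809/196 ≈ 2478.6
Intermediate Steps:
m = -7/4 (m = -5/2 + (-3/(-2))/2 = -5/2 + (-3*(-½))/2 = -5/2 + (½)*(3/2) = -5/2 + ¾ = -7/4 ≈ -1.7500)
Z(R) = (8 + R)/(2*R) (Z(R) = (8 + R)/((2*R)) = (8 + R)*(1/(2*R)) = (8 + R)/(2*R))
(Z(m) - 48)² = ((8 - 7/4)/(2*(-7/4)) - 48)² = ((½)*(-4/7)*(25/4) - 48)² = (-25/14 - 48)² = (-697/14)² = 485809/196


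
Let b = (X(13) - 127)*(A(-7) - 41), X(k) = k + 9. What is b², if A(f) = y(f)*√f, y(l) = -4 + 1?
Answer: 17838450 + 2712150*I*√7 ≈ 1.7838e+7 + 7.1757e+6*I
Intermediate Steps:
y(l) = -3
X(k) = 9 + k
A(f) = -3*√f
b = 4305 + 315*I*√7 (b = ((9 + 13) - 127)*(-3*I*√7 - 41) = (22 - 127)*(-3*I*√7 - 41) = -105*(-3*I*√7 - 41) = -105*(-41 - 3*I*√7) = 4305 + 315*I*√7 ≈ 4305.0 + 833.41*I)
b² = (4305 + 315*I*√7)²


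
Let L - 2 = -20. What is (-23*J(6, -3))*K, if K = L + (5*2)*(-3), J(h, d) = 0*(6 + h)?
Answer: 0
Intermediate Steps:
L = -18 (L = 2 - 20 = -18)
J(h, d) = 0
K = -48 (K = -18 + (5*2)*(-3) = -18 + 10*(-3) = -18 - 30 = -48)
(-23*J(6, -3))*K = -23*0*(-48) = 0*(-48) = 0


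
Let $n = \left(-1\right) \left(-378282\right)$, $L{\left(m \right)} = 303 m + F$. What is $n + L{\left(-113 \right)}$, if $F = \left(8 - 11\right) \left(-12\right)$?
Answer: $344079$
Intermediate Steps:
$F = 36$ ($F = \left(-3\right) \left(-12\right) = 36$)
$L{\left(m \right)} = 36 + 303 m$ ($L{\left(m \right)} = 303 m + 36 = 36 + 303 m$)
$n = 378282$
$n + L{\left(-113 \right)} = 378282 + \left(36 + 303 \left(-113\right)\right) = 378282 + \left(36 - 34239\right) = 378282 - 34203 = 344079$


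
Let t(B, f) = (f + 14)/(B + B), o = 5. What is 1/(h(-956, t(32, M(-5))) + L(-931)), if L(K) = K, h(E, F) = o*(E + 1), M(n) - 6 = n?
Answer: -1/5706 ≈ -0.00017525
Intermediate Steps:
M(n) = 6 + n
t(B, f) = (14 + f)/(2*B) (t(B, f) = (14 + f)/((2*B)) = (14 + f)*(1/(2*B)) = (14 + f)/(2*B))
h(E, F) = 5 + 5*E (h(E, F) = 5*(E + 1) = 5*(1 + E) = 5 + 5*E)
1/(h(-956, t(32, M(-5))) + L(-931)) = 1/((5 + 5*(-956)) - 931) = 1/((5 - 4780) - 931) = 1/(-4775 - 931) = 1/(-5706) = -1/5706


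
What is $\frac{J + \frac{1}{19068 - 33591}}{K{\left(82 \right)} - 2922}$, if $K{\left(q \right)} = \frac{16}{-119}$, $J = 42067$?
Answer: $- \frac{36350872880}{2525070441} \approx -14.396$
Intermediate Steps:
$K{\left(q \right)} = - \frac{16}{119}$ ($K{\left(q \right)} = 16 \left(- \frac{1}{119}\right) = - \frac{16}{119}$)
$\frac{J + \frac{1}{19068 - 33591}}{K{\left(82 \right)} - 2922} = \frac{42067 + \frac{1}{19068 - 33591}}{- \frac{16}{119} - 2922} = \frac{42067 + \frac{1}{-14523}}{- \frac{347734}{119}} = \left(42067 - \frac{1}{14523}\right) \left(- \frac{119}{347734}\right) = \frac{610939040}{14523} \left(- \frac{119}{347734}\right) = - \frac{36350872880}{2525070441}$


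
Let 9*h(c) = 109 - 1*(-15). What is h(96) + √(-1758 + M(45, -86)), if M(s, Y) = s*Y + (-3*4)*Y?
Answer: 124/9 + 2*I*√1149 ≈ 13.778 + 67.794*I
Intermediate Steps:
M(s, Y) = -12*Y + Y*s (M(s, Y) = Y*s - 12*Y = -12*Y + Y*s)
h(c) = 124/9 (h(c) = (109 - 1*(-15))/9 = (109 + 15)/9 = (⅑)*124 = 124/9)
h(96) + √(-1758 + M(45, -86)) = 124/9 + √(-1758 - 86*(-12 + 45)) = 124/9 + √(-1758 - 86*33) = 124/9 + √(-1758 - 2838) = 124/9 + √(-4596) = 124/9 + 2*I*√1149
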